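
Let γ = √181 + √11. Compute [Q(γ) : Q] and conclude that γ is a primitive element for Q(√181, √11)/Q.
[Q(γ) : Q] = 4 (equivalently, Q(γ) = Q(√181, √11))

Obviously Q(γ) ⊆ Q(√181, √11), and [Q(√181, √11):Q] = 4 (since 181, 11 are distinct squarefree integers > 1 with 1991 not a perfect square). To show equality we compute the minimal polynomial of γ. From γ = √181 + √11: γ^2 = 181 + 2√(1991) + 11 = 192 + 2√(1991), so γ^2 - 192 = 2√(1991); squaring, (γ^2 - 192)^2 = 4·1991, i.e. γ^4 - 384γ^2 + 36864 - 7964 = 0, i.e. γ^4 - 384γ^2 + 28900 = 0. So γ is a root of x^4 - 384x^2 + 28900. This polynomial is irreducible over Q: it has no rational root (each ±√181 ± √11 is irrational), and any factorization into two quadratics over Q would force √(1991) ∈ Q (pairing opposite roots) or √181, √11 ∈ Q (other pairings), all impossible. Hence [Q(γ):Q] = 4 = [Q(√181, √11):Q], so Q(γ) = Q(√181, √11).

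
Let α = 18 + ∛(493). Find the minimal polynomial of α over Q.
m_α(x) = x^3 - 54x^2 + 972x - 6325

Set β = α - 18 = ∛(493), so β^3 = 493. Then (α - 18)^3 - 493 = 0, i.e. α is a root of g(x) = (x - 18)^3 - 493 = x^3 - 54x^2 + 972x - 6325. Since g(x) = h(x - 18) where h(x) = x^3 - 493, and h is irreducible over Q (because 493 is not a perfect cube, so h has no rational root, and a monic cubic with no rational root is irreducible), g is also irreducible (irreducibility is preserved under the substitution x → x - 18). Hence m_α(x) = x^3 - 54x^2 + 972x - 6325.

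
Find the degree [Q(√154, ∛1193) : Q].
[Q(√154, ∛1193) : Q] = 6

Let L = Q(√154, ∛1193). Since Q(√154) ⊂ L and [Q(√154):Q] = 2, the tower law gives 2 | [L:Q]. Likewise Q(∛1193) ⊂ L with [Q(∛1193):Q] = 3 (because 1193 is not a perfect cube), so 3 | [L:Q]. As gcd(2,3) = 1, [L:Q] is divisible by 6. Conversely L is generated over Q by √154 and ∛1193, so [L:Q] ≤ 2·3 = 6. Therefore [Q(√154, ∛1193) : Q] = 6.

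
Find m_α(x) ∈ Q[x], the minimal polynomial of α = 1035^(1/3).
m_α(x) = x^3 - 1035

α satisfies α^3 = 1035, so x^3 - 1035 annihilates α. By the rational root test, a rational root p/q (in lowest terms) of x^3 - 1035 would satisfy p^3 = 1035 q^3, forcing q = 1 and p^3 = 1035; but 1035 is not a perfect cube, contradiction. A monic cubic over Q with no rational root is irreducible (any nontrivial factorization would include a linear factor). Hence x^3 - 1035 is the minimal polynomial of α, and in particular [Q(α):Q] = 3.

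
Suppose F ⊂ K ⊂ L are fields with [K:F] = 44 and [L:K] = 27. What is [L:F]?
[L:F] = 1188

The tower law says that for any tower of field extensions F ⊂ K ⊂ L with finite degrees, [L:F] = [L:K] · [K:F]. Here this gives [L:F] = 27 · 44 = 1188.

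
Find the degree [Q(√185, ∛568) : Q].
[Q(√185, ∛568) : Q] = 6

Let L = Q(√185, ∛568). Since Q(√185) ⊂ L and [Q(√185):Q] = 2, the tower law gives 2 | [L:Q]. Likewise Q(∛568) ⊂ L with [Q(∛568):Q] = 3 (because 568 is not a perfect cube), so 3 | [L:Q]. As gcd(2,3) = 1, [L:Q] is divisible by 6. Conversely L is generated over Q by √185 and ∛568, so [L:Q] ≤ 2·3 = 6. Therefore [Q(√185, ∛568) : Q] = 6.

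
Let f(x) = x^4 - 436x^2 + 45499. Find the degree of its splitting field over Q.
[K : Q] = 4

Solving the quadratic in x^2: x^2 = (436 ± √(436^2 - 4·45499))/2 = (436 ± √8100)/2 = (436 ± 90)/2, giving x^2 = 263 or x^2 = 173. So f(x) = (x^2 - 263)(x^2 - 173) and the roots of f are ±√263, ±√173. Hence the splitting field is K = Q(√263, √173). Since 263 and 173 are distinct squarefree integers > 1, their product 45499 is not a perfect square, so √173 ∉ Q(√263). By the tower law [K:Q] = [Q(√263,√173):Q(√263)] · [Q(√263):Q] = 2 · 2 = 4.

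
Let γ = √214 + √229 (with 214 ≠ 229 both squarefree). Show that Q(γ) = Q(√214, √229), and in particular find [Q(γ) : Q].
[Q(γ) : Q] = 4 (equivalently, Q(γ) = Q(√214, √229))

Obviously Q(γ) ⊆ Q(√214, √229), and [Q(√214, √229):Q] = 4 (since 214, 229 are distinct squarefree integers > 1 with 49006 not a perfect square). To show equality we compute the minimal polynomial of γ. From γ = √214 + √229: γ^2 = 214 + 2√(49006) + 229 = 443 + 2√(49006), so γ^2 - 443 = 2√(49006); squaring, (γ^2 - 443)^2 = 4·49006, i.e. γ^4 - 886γ^2 + 196249 - 196024 = 0, i.e. γ^4 - 886γ^2 + 225 = 0. So γ is a root of x^4 - 886x^2 + 225. This polynomial is irreducible over Q: it has no rational root (each ±√214 ± √229 is irrational), and any factorization into two quadratics over Q would force √(49006) ∈ Q (pairing opposite roots) or √214, √229 ∈ Q (other pairings), all impossible. Hence [Q(γ):Q] = 4 = [Q(√214, √229):Q], so Q(γ) = Q(√214, √229).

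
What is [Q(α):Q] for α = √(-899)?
[Q(α):Q] = 2

[Q(α):Q] equals the degree of the minimal polynomial of α. Here α^2 = -899 and x^2 + 899 is irreducible (d = -899 is squarefree, ≠ 1, hence not a square), so deg(m_α) = 2. Thus [Q(α):Q] = 2.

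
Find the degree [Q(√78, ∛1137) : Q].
[Q(√78, ∛1137) : Q] = 6

Let L = Q(√78, ∛1137). Since Q(√78) ⊂ L and [Q(√78):Q] = 2, the tower law gives 2 | [L:Q]. Likewise Q(∛1137) ⊂ L with [Q(∛1137):Q] = 3 (because 1137 is not a perfect cube), so 3 | [L:Q]. As gcd(2,3) = 1, [L:Q] is divisible by 6. Conversely L is generated over Q by √78 and ∛1137, so [L:Q] ≤ 2·3 = 6. Therefore [Q(√78, ∛1137) : Q] = 6.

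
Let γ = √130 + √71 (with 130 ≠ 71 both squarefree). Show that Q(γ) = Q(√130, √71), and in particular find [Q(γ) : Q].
[Q(γ) : Q] = 4 (equivalently, Q(γ) = Q(√130, √71))

Obviously Q(γ) ⊆ Q(√130, √71), and [Q(√130, √71):Q] = 4 (since 130, 71 are distinct squarefree integers > 1 with 9230 not a perfect square). To show equality we compute the minimal polynomial of γ. From γ = √130 + √71: γ^2 = 130 + 2√(9230) + 71 = 201 + 2√(9230), so γ^2 - 201 = 2√(9230); squaring, (γ^2 - 201)^2 = 4·9230, i.e. γ^4 - 402γ^2 + 40401 - 36920 = 0, i.e. γ^4 - 402γ^2 + 3481 = 0. So γ is a root of x^4 - 402x^2 + 3481. This polynomial is irreducible over Q: it has no rational root (each ±√130 ± √71 is irrational), and any factorization into two quadratics over Q would force √(9230) ∈ Q (pairing opposite roots) or √130, √71 ∈ Q (other pairings), all impossible. Hence [Q(γ):Q] = 4 = [Q(√130, √71):Q], so Q(γ) = Q(√130, √71).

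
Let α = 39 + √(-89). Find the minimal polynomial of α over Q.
m_α(x) = x^2 - 78x + 1610

From α - 39 = √(-89), squaring gives (α - 39)^2 = -89, i.e. α^2 - 78α + 1521 = -89, so α^2 - 78α + 1610 = 0. The discriminant of x^2 - 78x + 1610 is (-78)^2 - 4·(1610) = 6084 - 6440 = -356, and 4·(-89) is not a perfect square in Q since -89 is squarefree and ≠ 1. Hence x^2 - 78x + 1610 is irreducible over Q and is the minimal polynomial of α.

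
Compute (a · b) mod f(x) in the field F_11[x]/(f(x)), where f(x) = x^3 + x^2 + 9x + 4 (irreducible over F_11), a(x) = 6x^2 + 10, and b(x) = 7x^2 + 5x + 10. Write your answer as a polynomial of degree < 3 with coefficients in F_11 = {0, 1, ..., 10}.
a · b ≡ 6x^2 + x + 5 (mod f(x))

Multiply in F_11[x]: a(x)·b(x) = (6x^2 + 10)·(7x^2 + 5x + 10) = 9x^4 + 8x^3 + 9x^2 + 6x + 1. This has degree ≥ 3, so divide by f(x) over F_11: 9x^4 + 8x^3 + 9x^2 + 6x + 1 = (9x + 10)·(x^3 + x^2 + 9x + 4) + (6x^2 + x + 5). Hence a·b ≡ 6x^2 + x + 5 (mod f). (F_11[x]/(f) is a field with 11^3 = 1331 elements since f is irreducible of degree 3.)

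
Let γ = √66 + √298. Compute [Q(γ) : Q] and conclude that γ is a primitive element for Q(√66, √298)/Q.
[Q(γ) : Q] = 4 (equivalently, Q(γ) = Q(√66, √298))

Obviously Q(γ) ⊆ Q(√66, √298), and [Q(√66, √298):Q] = 4 (since 66, 298 are distinct squarefree integers > 1 with 19668 not a perfect square). To show equality we compute the minimal polynomial of γ. From γ = √66 + √298: γ^2 = 66 + 2√(19668) + 298 = 364 + 2√(19668), so γ^2 - 364 = 2√(19668); squaring, (γ^2 - 364)^2 = 4·19668, i.e. γ^4 - 728γ^2 + 132496 - 78672 = 0, i.e. γ^4 - 728γ^2 + 53824 = 0. So γ is a root of x^4 - 728x^2 + 53824. This polynomial is irreducible over Q: it has no rational root (each ±√66 ± √298 is irrational), and any factorization into two quadratics over Q would force √(19668) ∈ Q (pairing opposite roots) or √66, √298 ∈ Q (other pairings), all impossible. Hence [Q(γ):Q] = 4 = [Q(√66, √298):Q], so Q(γ) = Q(√66, √298).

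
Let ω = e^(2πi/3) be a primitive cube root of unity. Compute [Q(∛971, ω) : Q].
[Q(∛971, ω) : Q] = 6

[Q(∛971):Q] = 3 (min poly x^3 - 971, irreducible since 971 is not a perfect cube). [Q(ω):Q] = 2 (min poly x^2 + x + 1). Since Q(∛971) ⊂ R and ω ∉ R, we have ω ∉ Q(∛971), so x^2 + x + 1 remains irreducible over Q(∛971) and [Q(∛971, ω) : Q(∛971)] = 2. By the tower law, [Q(∛971, ω) : Q] = 3 · 2 = 6. (In fact Q(∛971, ω) is the splitting field of x^3 - 971 over Q.)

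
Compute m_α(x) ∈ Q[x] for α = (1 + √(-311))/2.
m_α(x) = x^2 - x + 78

From 2α - 1 = √(-311), squaring gives (2α - 1)^2 = -311, i.e. 4α^2 - 4α + 1 = -311, so α^2 - α + (1 + 311)/4 = 0. Since -311 ≡ 1 (mod 4), (1 + 311)/4 = 78 ∈ Z. The polynomial x^2 - x + 78 has discriminant 1 - 4·(78) = -311, which is not a perfect square in Q (d = -311 is squarefree and ≠ 1), so x^2 - x + 78 is irreducible over Q. It is the minimal polynomial of α.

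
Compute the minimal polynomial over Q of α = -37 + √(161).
m_α(x) = x^2 + 74x + 1208

From α + 37 = √(161), squaring gives (α + 37)^2 = 161, i.e. α^2 + 74α + 1369 = 161, so α^2 + 74α + 1208 = 0. The discriminant of x^2 + 74x + 1208 is (74)^2 - 4·(1208) = 5476 - 4832 = 644, and 4·(161) is not a perfect square in Q since 161 is squarefree and ≠ 1. Hence x^2 + 74x + 1208 is irreducible over Q and is the minimal polynomial of α.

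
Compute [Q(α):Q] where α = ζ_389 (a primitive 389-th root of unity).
[Q(α):Q] = 388

The minimal polynomial of ζ_389 over Q is the 389-th cyclotomic polynomial Φ_389(x), which is irreducible over Q and has degree φ(389) = 388. Hence [Q(α):Q] = φ(389) = 388.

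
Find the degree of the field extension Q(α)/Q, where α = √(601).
[Q(α):Q] = 2

[Q(α):Q] equals the degree of the minimal polynomial of α. Here α^2 = 601 and x^2 - 601 is irreducible (d = 601 is squarefree, ≠ 1, hence not a square), so deg(m_α) = 2. Thus [Q(α):Q] = 2.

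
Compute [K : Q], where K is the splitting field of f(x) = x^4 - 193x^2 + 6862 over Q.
[K : Q] = 4

Solving the quadratic in x^2: x^2 = (193 ± √(193^2 - 4·6862))/2 = (193 ± √9801)/2 = (193 ± 99)/2, giving x^2 = 146 or x^2 = 47. So f(x) = (x^2 - 146)(x^2 - 47) and the roots of f are ±√146, ±√47. Hence the splitting field is K = Q(√146, √47). Since 146 and 47 are distinct squarefree integers > 1, their product 6862 is not a perfect square, so √47 ∉ Q(√146). By the tower law [K:Q] = [Q(√146,√47):Q(√146)] · [Q(√146):Q] = 2 · 2 = 4.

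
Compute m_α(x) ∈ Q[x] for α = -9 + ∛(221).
m_α(x) = x^3 + 27x^2 + 243x + 508

Set β = α + 9 = ∛(221), so β^3 = 221. Then (α + 9)^3 - 221 = 0, i.e. α is a root of g(x) = (x + 9)^3 - 221 = x^3 + 27x^2 + 243x + 508. Since g(x) = h(x + 9) where h(x) = x^3 - 221, and h is irreducible over Q (because 221 is not a perfect cube, so h has no rational root, and a monic cubic with no rational root is irreducible), g is also irreducible (irreducibility is preserved under the substitution x → x + 9). Hence m_α(x) = x^3 + 27x^2 + 243x + 508.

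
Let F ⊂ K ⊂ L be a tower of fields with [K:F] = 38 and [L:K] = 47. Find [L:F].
[L:F] = 1786

The tower law says that for any tower of field extensions F ⊂ K ⊂ L with finite degrees, [L:F] = [L:K] · [K:F]. Here this gives [L:F] = 47 · 38 = 1786.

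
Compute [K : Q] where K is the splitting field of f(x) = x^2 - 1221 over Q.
[K : Q] = 2

f(x) = x^2 - 1221 factors as (x - √1221)(x + √1221). The splitting field is K = Q(√1221). Since 1221 is squarefree and > 1, it is not a perfect square, so x^2 - 1221 is irreducible over Q and [Q(√1221) : Q] = 2. Hence [K : Q] = 2.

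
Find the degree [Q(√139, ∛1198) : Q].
[Q(√139, ∛1198) : Q] = 6

Let L = Q(√139, ∛1198). Since Q(√139) ⊂ L and [Q(√139):Q] = 2, the tower law gives 2 | [L:Q]. Likewise Q(∛1198) ⊂ L with [Q(∛1198):Q] = 3 (because 1198 is not a perfect cube), so 3 | [L:Q]. As gcd(2,3) = 1, [L:Q] is divisible by 6. Conversely L is generated over Q by √139 and ∛1198, so [L:Q] ≤ 2·3 = 6. Therefore [Q(√139, ∛1198) : Q] = 6.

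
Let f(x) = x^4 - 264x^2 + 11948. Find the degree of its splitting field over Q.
[K : Q] = 4

Solving the quadratic in x^2: x^2 = (264 ± √(264^2 - 4·11948))/2 = (264 ± √21904)/2 = (264 ± 148)/2, giving x^2 = 206 or x^2 = 58. So f(x) = (x^2 - 206)(x^2 - 58) and the roots of f are ±√206, ±√58. Hence the splitting field is K = Q(√206, √58). Since 206 and 58 are distinct squarefree integers > 1, their product 11948 is not a perfect square, so √58 ∉ Q(√206). By the tower law [K:Q] = [Q(√206,√58):Q(√206)] · [Q(√206):Q] = 2 · 2 = 4.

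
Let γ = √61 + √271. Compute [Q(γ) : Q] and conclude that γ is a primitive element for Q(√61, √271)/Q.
[Q(γ) : Q] = 4 (equivalently, Q(γ) = Q(√61, √271))

Obviously Q(γ) ⊆ Q(√61, √271), and [Q(√61, √271):Q] = 4 (since 61, 271 are distinct squarefree integers > 1 with 16531 not a perfect square). To show equality we compute the minimal polynomial of γ. From γ = √61 + √271: γ^2 = 61 + 2√(16531) + 271 = 332 + 2√(16531), so γ^2 - 332 = 2√(16531); squaring, (γ^2 - 332)^2 = 4·16531, i.e. γ^4 - 664γ^2 + 110224 - 66124 = 0, i.e. γ^4 - 664γ^2 + 44100 = 0. So γ is a root of x^4 - 664x^2 + 44100. This polynomial is irreducible over Q: it has no rational root (each ±√61 ± √271 is irrational), and any factorization into two quadratics over Q would force √(16531) ∈ Q (pairing opposite roots) or √61, √271 ∈ Q (other pairings), all impossible. Hence [Q(γ):Q] = 4 = [Q(√61, √271):Q], so Q(γ) = Q(√61, √271).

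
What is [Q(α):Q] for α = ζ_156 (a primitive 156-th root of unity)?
[Q(α):Q] = 48

The minimal polynomial of ζ_156 over Q is the 156-th cyclotomic polynomial Φ_156(x), which is irreducible over Q and has degree φ(156) = 48. Hence [Q(α):Q] = φ(156) = 48.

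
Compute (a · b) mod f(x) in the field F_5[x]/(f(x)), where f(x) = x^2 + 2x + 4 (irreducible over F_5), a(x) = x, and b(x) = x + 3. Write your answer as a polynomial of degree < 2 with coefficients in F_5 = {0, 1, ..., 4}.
a · b ≡ x + 1 (mod f(x))

Multiply in F_5[x]: a(x)·b(x) = (x)·(x + 3) = x^2 + 3x. This has degree ≥ 2, so divide by f(x) over F_5: x^2 + 3x = (1)·(x^2 + 2x + 4) + (x + 1). Hence a·b ≡ x + 1 (mod f). (F_5[x]/(f) is a field with 5^2 = 25 elements since f is irreducible of degree 2.)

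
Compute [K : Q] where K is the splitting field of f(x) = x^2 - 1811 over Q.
[K : Q] = 2

f(x) = x^2 - 1811 factors as (x - √1811)(x + √1811). The splitting field is K = Q(√1811). Since 1811 is squarefree and > 1, it is not a perfect square, so x^2 - 1811 is irreducible over Q and [Q(√1811) : Q] = 2. Hence [K : Q] = 2.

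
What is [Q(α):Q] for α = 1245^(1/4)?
[Q(α):Q] = 4

α is a root of x^4 - 1245. By Eisenstein's criterion at the prime p = 3 (which divides the constant term 1245 but p^2 = 9 does not, since 1245 is squarefree), x^4 - 1245 is irreducible over Q. Hence [Q(α):Q] = 4.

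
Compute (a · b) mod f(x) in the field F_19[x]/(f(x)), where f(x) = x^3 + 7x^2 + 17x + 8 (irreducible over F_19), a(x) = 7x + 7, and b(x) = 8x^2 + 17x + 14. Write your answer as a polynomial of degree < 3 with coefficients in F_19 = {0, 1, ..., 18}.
a · b ≡ 11x^2 + 6x + 11 (mod f(x))

Multiply in F_19[x]: a(x)·b(x) = (7x + 7)·(8x^2 + 17x + 14) = 18x^3 + 4x^2 + 8x + 3. This has degree ≥ 3, so divide by f(x) over F_19: 18x^3 + 4x^2 + 8x + 3 = (18)·(x^3 + 7x^2 + 17x + 8) + (11x^2 + 6x + 11). Hence a·b ≡ 11x^2 + 6x + 11 (mod f). (F_19[x]/(f) is a field with 19^3 = 6859 elements since f is irreducible of degree 3.)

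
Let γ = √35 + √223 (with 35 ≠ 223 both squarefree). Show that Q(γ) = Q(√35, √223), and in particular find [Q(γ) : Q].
[Q(γ) : Q] = 4 (equivalently, Q(γ) = Q(√35, √223))

Obviously Q(γ) ⊆ Q(√35, √223), and [Q(√35, √223):Q] = 4 (since 35, 223 are distinct squarefree integers > 1 with 7805 not a perfect square). To show equality we compute the minimal polynomial of γ. From γ = √35 + √223: γ^2 = 35 + 2√(7805) + 223 = 258 + 2√(7805), so γ^2 - 258 = 2√(7805); squaring, (γ^2 - 258)^2 = 4·7805, i.e. γ^4 - 516γ^2 + 66564 - 31220 = 0, i.e. γ^4 - 516γ^2 + 35344 = 0. So γ is a root of x^4 - 516x^2 + 35344. This polynomial is irreducible over Q: it has no rational root (each ±√35 ± √223 is irrational), and any factorization into two quadratics over Q would force √(7805) ∈ Q (pairing opposite roots) or √35, √223 ∈ Q (other pairings), all impossible. Hence [Q(γ):Q] = 4 = [Q(√35, √223):Q], so Q(γ) = Q(√35, √223).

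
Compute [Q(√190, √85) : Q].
[Q(√190, √85) : Q] = 4

[Q(√190):Q] = 2 (min poly x^2 - 190, irreducible since 190 is squarefree > 1). For the top step, suppose √85 ∈ Q(√190), say √85 = c + d√190 with c, d ∈ Q. Squaring: 85 = c^2 + 190d^2 + 2cd√190. Since √190 ∉ Q this forces 2cd = 0. If d = 0 then √85 = c ∈ Q, contradicting 85 squarefree > 1. If c = 0 then 85 = 190d^2, so 190·85 = (190d)^2 is a perfect square in Q — but 190·85 = 16150 is not a perfect square (since 190 and 85 are distinct squarefree integers). Contradiction. Hence √85 ∉ Q(√190), so x^2 - 85 stays irreducible over Q(√190) and [Q(√190, √85) : Q(√190)] = 2. By the tower law, [Q(√190, √85) : Q] = 2 · 2 = 4.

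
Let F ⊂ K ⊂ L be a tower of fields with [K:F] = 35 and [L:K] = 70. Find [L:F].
[L:F] = 2450

The tower law says that for any tower of field extensions F ⊂ K ⊂ L with finite degrees, [L:F] = [L:K] · [K:F]. Here this gives [L:F] = 70 · 35 = 2450.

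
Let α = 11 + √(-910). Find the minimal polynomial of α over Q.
m_α(x) = x^2 - 22x + 1031

From α - 11 = √(-910), squaring gives (α - 11)^2 = -910, i.e. α^2 - 22α + 121 = -910, so α^2 - 22α + 1031 = 0. The discriminant of x^2 - 22x + 1031 is (-22)^2 - 4·(1031) = 484 - 4124 = -3640, and 4·(-910) is not a perfect square in Q since -910 is squarefree and ≠ 1. Hence x^2 - 22x + 1031 is irreducible over Q and is the minimal polynomial of α.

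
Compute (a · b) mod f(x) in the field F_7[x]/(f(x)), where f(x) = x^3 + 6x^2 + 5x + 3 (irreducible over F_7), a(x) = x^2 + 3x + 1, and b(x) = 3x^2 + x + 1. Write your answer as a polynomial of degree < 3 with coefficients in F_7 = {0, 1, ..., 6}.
a · b ≡ 5x^2 + 4 (mod f(x))

Multiply in F_7[x]: a(x)·b(x) = (x^2 + 3x + 1)·(3x^2 + x + 1) = 3x^4 + 3x^3 + 4x + 1. This has degree ≥ 3, so divide by f(x) over F_7: 3x^4 + 3x^3 + 4x + 1 = (3x + 6)·(x^3 + 6x^2 + 5x + 3) + (5x^2 + 4). Hence a·b ≡ 5x^2 + 4 (mod f). (F_7[x]/(f) is a field with 7^3 = 343 elements since f is irreducible of degree 3.)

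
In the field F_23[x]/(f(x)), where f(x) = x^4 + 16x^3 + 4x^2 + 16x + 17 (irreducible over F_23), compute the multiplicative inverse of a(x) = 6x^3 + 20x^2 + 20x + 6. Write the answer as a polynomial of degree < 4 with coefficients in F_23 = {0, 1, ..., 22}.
a(x)^(-1) ≡ x^3 + 8x^2 + 6x + 8 (mod f(x))

Since f is irreducible over F_23, F_23[x]/(f) is a field and a(x) ≠ 0 has an inverse. Apply the extended Euclidean algorithm to f(x) and a(x) in F_23[x]: f(x) = (4x + 20)·a(x) + (7x^2 + 6x + 12);  a(x) = (14x + 4)·(7x^2 + 6x + 12) + (12x + 4);  (7x^2 + 6x + 12) = (14x + 15)·(12x + 4) + (21). The last nonzero remainder is the constant 21 = gcd(f, a) in F_23. Back-substituting through the division chain expresses 21 = s(x)·a(x) + t(x)·f(x) with s(x) ≡ 21x^3 + 7x^2 + 11x + 7 (mod f), so (21x^3 + 7x^2 + 11x + 7)·a(x) ≡ 21 (mod f). Multiplying by 21^(-1) ≡ 11 in F_23 gives a(x)^(-1) ≡ 11·(21x^3 + 7x^2 + 11x + 7) ≡ x^3 + 8x^2 + 6x + 8 (mod f). Check: (6x^3 + 20x^2 + 20x + 6)·(x^3 + 8x^2 + 6x + 8) = 6x^6 + 22x^5 + 9x^4 + 12x^3 + 6x^2 + 12x + 2 ≡ 1 (mod x^4 + 16x^3 + 4x^2 + 16x + 17).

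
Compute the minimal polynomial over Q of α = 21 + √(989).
m_α(x) = x^2 - 42x - 548

From α - 21 = √(989), squaring gives (α - 21)^2 = 989, i.e. α^2 - 42α + 441 = 989, so α^2 - 42α - 548 = 0. The discriminant of x^2 - 42x - 548 is (-42)^2 - 4·(-548) = 1764 + 2192 = 3956, and 4·(989) is not a perfect square in Q since 989 is squarefree and ≠ 1. Hence x^2 - 42x - 548 is irreducible over Q and is the minimal polynomial of α.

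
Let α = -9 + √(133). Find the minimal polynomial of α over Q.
m_α(x) = x^2 + 18x - 52

From α + 9 = √(133), squaring gives (α + 9)^2 = 133, i.e. α^2 + 18α + 81 = 133, so α^2 + 18α - 52 = 0. The discriminant of x^2 + 18x - 52 is (18)^2 - 4·(-52) = 324 + 208 = 532, and 4·(133) is not a perfect square in Q since 133 is squarefree and ≠ 1. Hence x^2 + 18x - 52 is irreducible over Q and is the minimal polynomial of α.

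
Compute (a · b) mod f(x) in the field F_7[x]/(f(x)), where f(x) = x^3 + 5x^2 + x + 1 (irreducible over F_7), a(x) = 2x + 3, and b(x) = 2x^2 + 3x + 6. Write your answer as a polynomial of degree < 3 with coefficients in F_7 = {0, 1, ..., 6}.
a · b ≡ 6x^2 + 3x (mod f(x))

Multiply in F_7[x]: a(x)·b(x) = (2x + 3)·(2x^2 + 3x + 6) = 4x^3 + 5x^2 + 4. This has degree ≥ 3, so divide by f(x) over F_7: 4x^3 + 5x^2 + 4 = (4)·(x^3 + 5x^2 + x + 1) + (6x^2 + 3x). Hence a·b ≡ 6x^2 + 3x (mod f). (F_7[x]/(f) is a field with 7^3 = 343 elements since f is irreducible of degree 3.)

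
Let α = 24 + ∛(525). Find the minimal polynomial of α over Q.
m_α(x) = x^3 - 72x^2 + 1728x - 14349

Set β = α - 24 = ∛(525), so β^3 = 525. Then (α - 24)^3 - 525 = 0, i.e. α is a root of g(x) = (x - 24)^3 - 525 = x^3 - 72x^2 + 1728x - 14349. Since g(x) = h(x - 24) where h(x) = x^3 - 525, and h is irreducible over Q (because 525 is not a perfect cube, so h has no rational root, and a monic cubic with no rational root is irreducible), g is also irreducible (irreducibility is preserved under the substitution x → x - 24). Hence m_α(x) = x^3 - 72x^2 + 1728x - 14349.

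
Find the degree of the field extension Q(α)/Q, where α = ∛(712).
[Q(α):Q] = 3

The minimal polynomial of α is x^3 - 712, irreducible over Q since 712 is not a perfect cube (so x^3 - 712 has no rational root). Hence [Q(α):Q] = deg(m_α) = 3.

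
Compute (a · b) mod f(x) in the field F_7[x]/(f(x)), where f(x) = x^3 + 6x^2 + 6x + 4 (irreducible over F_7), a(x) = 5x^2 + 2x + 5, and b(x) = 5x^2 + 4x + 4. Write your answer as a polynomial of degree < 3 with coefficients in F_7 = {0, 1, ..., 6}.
a · b ≡ 4x + 3 (mod f(x))

Multiply in F_7[x]: a(x)·b(x) = (5x^2 + 2x + 5)·(5x^2 + 4x + 4) = 4x^4 + 2x^3 + 4x^2 + 6. This has degree ≥ 3, so divide by f(x) over F_7: 4x^4 + 2x^3 + 4x^2 + 6 = (4x + 6)·(x^3 + 6x^2 + 6x + 4) + (4x + 3). Hence a·b ≡ 4x + 3 (mod f). (F_7[x]/(f) is a field with 7^3 = 343 elements since f is irreducible of degree 3.)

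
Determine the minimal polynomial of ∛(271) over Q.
m_α(x) = x^3 - 271

α satisfies α^3 = 271, so x^3 - 271 annihilates α. By the rational root test, a rational root p/q (in lowest terms) of x^3 - 271 would satisfy p^3 = 271 q^3, forcing q = 1 and p^3 = 271; but 271 is not a perfect cube, contradiction. A monic cubic over Q with no rational root is irreducible (any nontrivial factorization would include a linear factor). Hence x^3 - 271 is the minimal polynomial of α, and in particular [Q(α):Q] = 3.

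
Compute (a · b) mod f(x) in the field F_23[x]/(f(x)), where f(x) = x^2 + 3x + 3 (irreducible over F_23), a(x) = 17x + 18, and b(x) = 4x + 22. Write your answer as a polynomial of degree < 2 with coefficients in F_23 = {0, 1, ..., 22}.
a · b ≡ 12x + 8 (mod f(x))

Multiply in F_23[x]: a(x)·b(x) = (17x + 18)·(4x + 22) = 22x^2 + 9x + 5. This has degree ≥ 2, so divide by f(x) over F_23: 22x^2 + 9x + 5 = (22)·(x^2 + 3x + 3) + (12x + 8). Hence a·b ≡ 12x + 8 (mod f). (F_23[x]/(f) is a field with 23^2 = 529 elements since f is irreducible of degree 2.)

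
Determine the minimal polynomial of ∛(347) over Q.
m_α(x) = x^3 - 347

α satisfies α^3 = 347, so x^3 - 347 annihilates α. By the rational root test, a rational root p/q (in lowest terms) of x^3 - 347 would satisfy p^3 = 347 q^3, forcing q = 1 and p^3 = 347; but 347 is not a perfect cube, contradiction. A monic cubic over Q with no rational root is irreducible (any nontrivial factorization would include a linear factor). Hence x^3 - 347 is the minimal polynomial of α, and in particular [Q(α):Q] = 3.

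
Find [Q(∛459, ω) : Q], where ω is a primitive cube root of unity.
[Q(∛459, ω) : Q] = 6

[Q(∛459):Q] = 3 (min poly x^3 - 459, irreducible since 459 is not a perfect cube). [Q(ω):Q] = 2 (min poly x^2 + x + 1). Since Q(∛459) ⊂ R and ω ∉ R, we have ω ∉ Q(∛459), so x^2 + x + 1 remains irreducible over Q(∛459) and [Q(∛459, ω) : Q(∛459)] = 2. By the tower law, [Q(∛459, ω) : Q] = 3 · 2 = 6. (In fact Q(∛459, ω) is the splitting field of x^3 - 459 over Q.)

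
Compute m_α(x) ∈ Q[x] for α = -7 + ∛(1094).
m_α(x) = x^3 + 21x^2 + 147x - 751

Set β = α + 7 = ∛(1094), so β^3 = 1094. Then (α + 7)^3 - 1094 = 0, i.e. α is a root of g(x) = (x + 7)^3 - 1094 = x^3 + 21x^2 + 147x - 751. Since g(x) = h(x + 7) where h(x) = x^3 - 1094, and h is irreducible over Q (because 1094 is not a perfect cube, so h has no rational root, and a monic cubic with no rational root is irreducible), g is also irreducible (irreducibility is preserved under the substitution x → x + 7). Hence m_α(x) = x^3 + 21x^2 + 147x - 751.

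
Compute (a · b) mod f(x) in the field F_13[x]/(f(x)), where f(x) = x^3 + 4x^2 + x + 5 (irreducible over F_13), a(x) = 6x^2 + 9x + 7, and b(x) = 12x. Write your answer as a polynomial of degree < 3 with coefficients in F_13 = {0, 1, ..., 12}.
a · b ≡ 2x^2 + 12x + 4 (mod f(x))

Multiply in F_13[x]: a(x)·b(x) = (6x^2 + 9x + 7)·(12x) = 7x^3 + 4x^2 + 6x. This has degree ≥ 3, so divide by f(x) over F_13: 7x^3 + 4x^2 + 6x = (7)·(x^3 + 4x^2 + x + 5) + (2x^2 + 12x + 4). Hence a·b ≡ 2x^2 + 12x + 4 (mod f). (F_13[x]/(f) is a field with 13^3 = 2197 elements since f is irreducible of degree 3.)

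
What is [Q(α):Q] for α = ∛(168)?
[Q(α):Q] = 3

The minimal polynomial of α is x^3 - 168, irreducible over Q since 168 is not a perfect cube (so x^3 - 168 has no rational root). Hence [Q(α):Q] = deg(m_α) = 3.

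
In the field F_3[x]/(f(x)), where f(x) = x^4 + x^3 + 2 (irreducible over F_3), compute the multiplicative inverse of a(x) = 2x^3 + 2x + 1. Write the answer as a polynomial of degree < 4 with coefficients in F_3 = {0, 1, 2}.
a(x)^(-1) ≡ 2x^3 + x^2 + 2x (mod f(x))

Since f is irreducible over F_3, F_3[x]/(f) is a field and a(x) ≠ 0 has an inverse. Apply the extended Euclidean algorithm to f(x) and a(x) in F_3[x]: f(x) = (2x + 2)·a(x) + (2x^2);  a(x) = (x)·(2x^2) + (2x + 1);  (2x^2) = (x + 1)·(2x + 1) + (2). The last nonzero remainder is the constant 2 = gcd(f, a) in F_3. Back-substituting through the division chain expresses 2 = s(x)·a(x) + t(x)·f(x) with s(x) ≡ x^3 + 2x^2 + x (mod f), so (x^3 + 2x^2 + x)·a(x) ≡ 2 (mod f). Multiplying by 2^(-1) ≡ 2 in F_3 gives a(x)^(-1) ≡ 2·(x^3 + 2x^2 + x) ≡ 2x^3 + x^2 + 2x (mod f). Check: (2x^3 + 2x + 1)·(2x^3 + x^2 + 2x) = x^6 + 2x^5 + 2x^4 + x^3 + 2x^2 + 2x ≡ 1 (mod x^4 + x^3 + 2).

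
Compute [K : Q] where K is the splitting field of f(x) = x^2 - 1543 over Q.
[K : Q] = 2

f(x) = x^2 - 1543 factors as (x - √1543)(x + √1543). The splitting field is K = Q(√1543). Since 1543 is squarefree and > 1, it is not a perfect square, so x^2 - 1543 is irreducible over Q and [Q(√1543) : Q] = 2. Hence [K : Q] = 2.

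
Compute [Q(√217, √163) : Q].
[Q(√217, √163) : Q] = 4

[Q(√217):Q] = 2 (min poly x^2 - 217, irreducible since 217 is squarefree > 1). For the top step, suppose √163 ∈ Q(√217), say √163 = c + d√217 with c, d ∈ Q. Squaring: 163 = c^2 + 217d^2 + 2cd√217. Since √217 ∉ Q this forces 2cd = 0. If d = 0 then √163 = c ∈ Q, contradicting 163 squarefree > 1. If c = 0 then 163 = 217d^2, so 217·163 = (217d)^2 is a perfect square in Q — but 217·163 = 35371 is not a perfect square (since 217 and 163 are distinct squarefree integers). Contradiction. Hence √163 ∉ Q(√217), so x^2 - 163 stays irreducible over Q(√217) and [Q(√217, √163) : Q(√217)] = 2. By the tower law, [Q(√217, √163) : Q] = 2 · 2 = 4.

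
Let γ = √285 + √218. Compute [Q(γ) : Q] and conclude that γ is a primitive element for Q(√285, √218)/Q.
[Q(γ) : Q] = 4 (equivalently, Q(γ) = Q(√285, √218))

Obviously Q(γ) ⊆ Q(√285, √218), and [Q(√285, √218):Q] = 4 (since 285, 218 are distinct squarefree integers > 1 with 62130 not a perfect square). To show equality we compute the minimal polynomial of γ. From γ = √285 + √218: γ^2 = 285 + 2√(62130) + 218 = 503 + 2√(62130), so γ^2 - 503 = 2√(62130); squaring, (γ^2 - 503)^2 = 4·62130, i.e. γ^4 - 1006γ^2 + 253009 - 248520 = 0, i.e. γ^4 - 1006γ^2 + 4489 = 0. So γ is a root of x^4 - 1006x^2 + 4489. This polynomial is irreducible over Q: it has no rational root (each ±√285 ± √218 is irrational), and any factorization into two quadratics over Q would force √(62130) ∈ Q (pairing opposite roots) or √285, √218 ∈ Q (other pairings), all impossible. Hence [Q(γ):Q] = 4 = [Q(√285, √218):Q], so Q(γ) = Q(√285, √218).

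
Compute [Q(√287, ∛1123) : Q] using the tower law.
[Q(√287, ∛1123) : Q] = 6

Let L = Q(√287, ∛1123). Since Q(√287) ⊂ L and [Q(√287):Q] = 2, the tower law gives 2 | [L:Q]. Likewise Q(∛1123) ⊂ L with [Q(∛1123):Q] = 3 (because 1123 is not a perfect cube), so 3 | [L:Q]. As gcd(2,3) = 1, [L:Q] is divisible by 6. Conversely L is generated over Q by √287 and ∛1123, so [L:Q] ≤ 2·3 = 6. Therefore [Q(√287, ∛1123) : Q] = 6.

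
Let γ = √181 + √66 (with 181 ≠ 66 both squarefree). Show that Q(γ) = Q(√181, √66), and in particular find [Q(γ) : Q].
[Q(γ) : Q] = 4 (equivalently, Q(γ) = Q(√181, √66))

Obviously Q(γ) ⊆ Q(√181, √66), and [Q(√181, √66):Q] = 4 (since 181, 66 are distinct squarefree integers > 1 with 11946 not a perfect square). To show equality we compute the minimal polynomial of γ. From γ = √181 + √66: γ^2 = 181 + 2√(11946) + 66 = 247 + 2√(11946), so γ^2 - 247 = 2√(11946); squaring, (γ^2 - 247)^2 = 4·11946, i.e. γ^4 - 494γ^2 + 61009 - 47784 = 0, i.e. γ^4 - 494γ^2 + 13225 = 0. So γ is a root of x^4 - 494x^2 + 13225. This polynomial is irreducible over Q: it has no rational root (each ±√181 ± √66 is irrational), and any factorization into two quadratics over Q would force √(11946) ∈ Q (pairing opposite roots) or √181, √66 ∈ Q (other pairings), all impossible. Hence [Q(γ):Q] = 4 = [Q(√181, √66):Q], so Q(γ) = Q(√181, √66).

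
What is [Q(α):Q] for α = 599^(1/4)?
[Q(α):Q] = 4

α is a root of x^4 - 599. By Eisenstein's criterion at the prime p = 599 (which divides the constant term 599 but p^2 = 358801 does not, since 599 is squarefree), x^4 - 599 is irreducible over Q. Hence [Q(α):Q] = 4.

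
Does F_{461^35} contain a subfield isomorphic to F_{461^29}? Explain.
No: F_{461^29} is not a subfield of F_{461^35}

F_{p^m} embeds in F_{p^n} iff m | n. Here 29 ∤ 35 (since 35 = 1·29 + 6 with remainder 6 ≠ 0), so F_{461^29} is not a subfield of F_{461^35}. Equivalently: if it were, the tower law would give 29 = [F_{461^29}:F_461] dividing [F_{461^35}:F_461] = 35, contradiction.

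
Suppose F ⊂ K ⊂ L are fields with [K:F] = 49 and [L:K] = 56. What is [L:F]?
[L:F] = 2744

The tower law says that for any tower of field extensions F ⊂ K ⊂ L with finite degrees, [L:F] = [L:K] · [K:F]. Here this gives [L:F] = 56 · 49 = 2744.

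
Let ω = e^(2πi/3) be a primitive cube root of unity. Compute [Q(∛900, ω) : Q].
[Q(∛900, ω) : Q] = 6

[Q(∛900):Q] = 3 (min poly x^3 - 900, irreducible since 900 is not a perfect cube). [Q(ω):Q] = 2 (min poly x^2 + x + 1). Since Q(∛900) ⊂ R and ω ∉ R, we have ω ∉ Q(∛900), so x^2 + x + 1 remains irreducible over Q(∛900) and [Q(∛900, ω) : Q(∛900)] = 2. By the tower law, [Q(∛900, ω) : Q] = 3 · 2 = 6. (In fact Q(∛900, ω) is the splitting field of x^3 - 900 over Q.)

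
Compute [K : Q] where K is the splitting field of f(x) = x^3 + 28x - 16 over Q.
[K : Q] = 6

By the rational root test, any rational root of the monic integer polynomial f(x) = x^3 + 28x - 16 must be an integer dividing the constant term -16, i.e. one of ±{1, 2, 4, 8, 16}. Evaluating: f(1) = 13, f(-1) = -45, f(2) = 48, f(-2) = -80, f(4) = 160, f(-4) = -192, f(8) = 720, f(-8) = -752, f(16) = 4528, f(-16) = -4560; none is 0, so f has no rational root and is therefore irreducible over Q (a cubic with no linear factor over a field is irreducible). For an irreducible cubic, the Galois group is A_3 or S_3 according as the discriminant disc(f) = -4a^3 - 27b^2 = -4·(28)^3 - 27·(-16)^2 = -94720 is or is not a square in Q. Here disc(f) = -94720 is not a perfect square in Q, so the Galois group of f over Q is not contained in A_3 and must be all of S_3. The splitting field has degree |S_3| = 6 over Q, so [K : Q] = 6.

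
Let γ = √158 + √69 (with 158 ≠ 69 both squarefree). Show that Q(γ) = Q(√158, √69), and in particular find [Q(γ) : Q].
[Q(γ) : Q] = 4 (equivalently, Q(γ) = Q(√158, √69))

Obviously Q(γ) ⊆ Q(√158, √69), and [Q(√158, √69):Q] = 4 (since 158, 69 are distinct squarefree integers > 1 with 10902 not a perfect square). To show equality we compute the minimal polynomial of γ. From γ = √158 + √69: γ^2 = 158 + 2√(10902) + 69 = 227 + 2√(10902), so γ^2 - 227 = 2√(10902); squaring, (γ^2 - 227)^2 = 4·10902, i.e. γ^4 - 454γ^2 + 51529 - 43608 = 0, i.e. γ^4 - 454γ^2 + 7921 = 0. So γ is a root of x^4 - 454x^2 + 7921. This polynomial is irreducible over Q: it has no rational root (each ±√158 ± √69 is irrational), and any factorization into two quadratics over Q would force √(10902) ∈ Q (pairing opposite roots) or √158, √69 ∈ Q (other pairings), all impossible. Hence [Q(γ):Q] = 4 = [Q(√158, √69):Q], so Q(γ) = Q(√158, √69).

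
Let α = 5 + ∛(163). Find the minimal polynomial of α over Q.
m_α(x) = x^3 - 15x^2 + 75x - 288

Set β = α - 5 = ∛(163), so β^3 = 163. Then (α - 5)^3 - 163 = 0, i.e. α is a root of g(x) = (x - 5)^3 - 163 = x^3 - 15x^2 + 75x - 288. Since g(x) = h(x - 5) where h(x) = x^3 - 163, and h is irreducible over Q (because 163 is not a perfect cube, so h has no rational root, and a monic cubic with no rational root is irreducible), g is also irreducible (irreducibility is preserved under the substitution x → x - 5). Hence m_α(x) = x^3 - 15x^2 + 75x - 288.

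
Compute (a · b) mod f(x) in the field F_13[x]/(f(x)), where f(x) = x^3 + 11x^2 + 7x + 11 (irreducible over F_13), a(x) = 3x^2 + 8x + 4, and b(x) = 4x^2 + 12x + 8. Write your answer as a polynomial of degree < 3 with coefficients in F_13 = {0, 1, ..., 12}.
a · b ≡ 2x^2 + 12x + 8 (mod f(x))

Multiply in F_13[x]: a(x)·b(x) = (3x^2 + 8x + 4)·(4x^2 + 12x + 8) = 12x^4 + 3x^3 + 6x^2 + 8x + 6. This has degree ≥ 3, so divide by f(x) over F_13: 12x^4 + 3x^3 + 6x^2 + 8x + 6 = (12x + 1)·(x^3 + 11x^2 + 7x + 11) + (2x^2 + 12x + 8). Hence a·b ≡ 2x^2 + 12x + 8 (mod f). (F_13[x]/(f) is a field with 13^3 = 2197 elements since f is irreducible of degree 3.)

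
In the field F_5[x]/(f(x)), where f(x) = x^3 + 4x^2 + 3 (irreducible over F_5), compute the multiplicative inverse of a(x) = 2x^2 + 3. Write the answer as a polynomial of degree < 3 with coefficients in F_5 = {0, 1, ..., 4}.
a(x)^(-1) ≡ x^2 + 2x + 3 (mod f(x))

Since f is irreducible over F_5, F_5[x]/(f) is a field and a(x) ≠ 0 has an inverse. Apply the extended Euclidean algorithm to f(x) and a(x) in F_5[x]: f(x) = (3x + 2)·a(x) + (x + 2);  a(x) = (2x + 1)·(x + 2) + (1). The last nonzero remainder is the constant 1 = gcd(f, a) in F_5. Back-substituting through the division chain expresses 1 = s(x)·a(x) + t(x)·f(x) with s(x) ≡ x^2 + 2x + 3 (mod f), so a(x)^(-1) ≡ s(x) = x^2 + 2x + 3 (mod f). Check: (2x^2 + 3)·(x^2 + 2x + 3) = 2x^4 + 4x^3 + 4x^2 + x + 4 ≡ 1 (mod x^3 + 4x^2 + 3).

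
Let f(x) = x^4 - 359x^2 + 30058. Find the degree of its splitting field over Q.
[K : Q] = 4

Solving the quadratic in x^2: x^2 = (359 ± √(359^2 - 4·30058))/2 = (359 ± √8649)/2 = (359 ± 93)/2, giving x^2 = 133 or x^2 = 226. So f(x) = (x^2 - 133)(x^2 - 226) and the roots of f are ±√133, ±√226. Hence the splitting field is K = Q(√133, √226). Since 133 and 226 are distinct squarefree integers > 1, their product 30058 is not a perfect square, so √226 ∉ Q(√133). By the tower law [K:Q] = [Q(√133,√226):Q(√133)] · [Q(√133):Q] = 2 · 2 = 4.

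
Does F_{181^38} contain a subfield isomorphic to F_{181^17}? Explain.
No: F_{181^17} is not a subfield of F_{181^38}

F_{p^m} embeds in F_{p^n} iff m | n. Here 17 ∤ 38 (since 38 = 2·17 + 4 with remainder 4 ≠ 0), so F_{181^17} is not a subfield of F_{181^38}. Equivalently: if it were, the tower law would give 17 = [F_{181^17}:F_181] dividing [F_{181^38}:F_181] = 38, contradiction.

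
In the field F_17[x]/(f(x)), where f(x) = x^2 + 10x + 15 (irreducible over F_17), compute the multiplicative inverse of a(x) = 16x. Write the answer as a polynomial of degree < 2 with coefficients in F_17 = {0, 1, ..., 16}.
a(x)^(-1) ≡ 8x + 12 (mod f(x))

Since f is irreducible over F_17, F_17[x]/(f) is a field and a(x) ≠ 0 has an inverse. Apply the extended Euclidean algorithm to f(x) and a(x) in F_17[x]: f(x) = (16x + 7)·a(x) + (15). The last nonzero remainder is the constant 15 = gcd(f, a) in F_17. Back-substituting through the division chain expresses 15 = s(x)·a(x) + t(x)·f(x) with s(x) ≡ x + 10 (mod f), so (x + 10)·a(x) ≡ 15 (mod f). Multiplying by 15^(-1) ≡ 8 in F_17 gives a(x)^(-1) ≡ 8·(x + 10) ≡ 8x + 12 (mod f). Check: (16x)·(8x + 12) = 9x^2 + 5x ≡ 1 (mod x^2 + 10x + 15).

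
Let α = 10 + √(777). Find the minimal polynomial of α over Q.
m_α(x) = x^2 - 20x - 677

From α - 10 = √(777), squaring gives (α - 10)^2 = 777, i.e. α^2 - 20α + 100 = 777, so α^2 - 20α - 677 = 0. The discriminant of x^2 - 20x - 677 is (-20)^2 - 4·(-677) = 400 + 2708 = 3108, and 4·(777) is not a perfect square in Q since 777 is squarefree and ≠ 1. Hence x^2 - 20x - 677 is irreducible over Q and is the minimal polynomial of α.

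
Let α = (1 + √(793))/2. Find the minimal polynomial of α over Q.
m_α(x) = x^2 - x - 198

From 2α - 1 = √(793), squaring gives (2α - 1)^2 = 793, i.e. 4α^2 - 4α + 1 = 793, so α^2 - α + (1 - 793)/4 = 0. Since 793 ≡ 1 (mod 4), (1 - 793)/4 = -198 ∈ Z. The polynomial x^2 - x - 198 has discriminant 1 - 4·(-198) = 793, which is not a perfect square in Q (d = 793 is squarefree and ≠ 1), so x^2 - x - 198 is irreducible over Q. It is the minimal polynomial of α.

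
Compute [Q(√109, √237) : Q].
[Q(√109, √237) : Q] = 4

[Q(√109):Q] = 2 (min poly x^2 - 109, irreducible since 109 is squarefree > 1). For the top step, suppose √237 ∈ Q(√109), say √237 = c + d√109 with c, d ∈ Q. Squaring: 237 = c^2 + 109d^2 + 2cd√109. Since √109 ∉ Q this forces 2cd = 0. If d = 0 then √237 = c ∈ Q, contradicting 237 squarefree > 1. If c = 0 then 237 = 109d^2, so 109·237 = (109d)^2 is a perfect square in Q — but 109·237 = 25833 is not a perfect square (since 109 and 237 are distinct squarefree integers). Contradiction. Hence √237 ∉ Q(√109), so x^2 - 237 stays irreducible over Q(√109) and [Q(√109, √237) : Q(√109)] = 2. By the tower law, [Q(√109, √237) : Q] = 2 · 2 = 4.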